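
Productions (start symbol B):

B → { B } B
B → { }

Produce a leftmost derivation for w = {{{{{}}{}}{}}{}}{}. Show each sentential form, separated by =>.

B => {B}B => {{B}B}B => {{{B}B}B}B => {{{{B}B}B}B}B => {{{{{}}B}B}B}B => {{{{{}}{}}B}B}B => {{{{{}}{}}{}}B}B => {{{{{}}{}}{}}{}}B => {{{{{}}{}}{}}{}}{}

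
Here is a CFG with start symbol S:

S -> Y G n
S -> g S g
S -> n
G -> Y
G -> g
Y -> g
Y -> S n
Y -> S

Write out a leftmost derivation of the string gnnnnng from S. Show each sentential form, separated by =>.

S => gSg => gYGng => gSnGng => gnnGng => gnnYng => gnnSnng => gnnnnng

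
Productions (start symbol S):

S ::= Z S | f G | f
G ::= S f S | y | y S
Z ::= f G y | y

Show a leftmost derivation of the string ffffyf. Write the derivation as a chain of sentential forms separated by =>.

S => ZS => fGyS => fSfSyS => fffSyS => ffffyS => ffffyf

S => ZS   [S ::= Z S]
ZS => fGyS   [Z ::= f G y]
fGyS => fSfSyS   [G ::= S f S]
fSfSyS => fffSyS   [S ::= f]
fffSyS => ffffyS   [S ::= f]
ffffyS => ffffyf   [S ::= f]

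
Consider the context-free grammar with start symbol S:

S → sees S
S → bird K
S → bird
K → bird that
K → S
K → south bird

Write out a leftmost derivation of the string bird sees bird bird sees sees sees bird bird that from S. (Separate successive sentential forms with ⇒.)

S ⇒ bird K ⇒ bird S ⇒ bird sees S ⇒ bird sees bird K ⇒ bird sees bird S ⇒ bird sees bird bird K ⇒ bird sees bird bird S ⇒ bird sees bird bird sees S ⇒ bird sees bird bird sees sees S ⇒ bird sees bird bird sees sees sees S ⇒ bird sees bird bird sees sees sees bird K ⇒ bird sees bird bird sees sees sees bird bird that

S ⇒ bird K   [S → bird K]
bird K ⇒ bird S   [K → S]
bird S ⇒ bird sees S   [S → sees S]
bird sees S ⇒ bird sees bird K   [S → bird K]
bird sees bird K ⇒ bird sees bird S   [K → S]
bird sees bird S ⇒ bird sees bird bird K   [S → bird K]
bird sees bird bird K ⇒ bird sees bird bird S   [K → S]
bird sees bird bird S ⇒ bird sees bird bird sees S   [S → sees S]
bird sees bird bird sees S ⇒ bird sees bird bird sees sees S   [S → sees S]
bird sees bird bird sees sees S ⇒ bird sees bird bird sees sees sees S   [S → sees S]
bird sees bird bird sees sees sees S ⇒ bird sees bird bird sees sees sees bird K   [S → bird K]
bird sees bird bird sees sees sees bird K ⇒ bird sees bird bird sees sees sees bird bird that   [K → bird that]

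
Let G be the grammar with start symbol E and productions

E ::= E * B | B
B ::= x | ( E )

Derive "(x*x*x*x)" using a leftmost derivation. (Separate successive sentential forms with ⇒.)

E ⇒ B ⇒ (E) ⇒ (E*B) ⇒ (E*B*B) ⇒ (E*B*B*B) ⇒ (B*B*B*B) ⇒ (x*B*B*B) ⇒ (x*x*B*B) ⇒ (x*x*x*B) ⇒ (x*x*x*x)

E ⇒ B   [E ::= B]
B ⇒ (E)   [B ::= ( E )]
(E) ⇒ (E*B)   [E ::= E * B]
(E*B) ⇒ (E*B*B)   [E ::= E * B]
(E*B*B) ⇒ (E*B*B*B)   [E ::= E * B]
(E*B*B*B) ⇒ (B*B*B*B)   [E ::= B]
(B*B*B*B) ⇒ (x*B*B*B)   [B ::= x]
(x*B*B*B) ⇒ (x*x*B*B)   [B ::= x]
(x*x*B*B) ⇒ (x*x*x*B)   [B ::= x]
(x*x*x*B) ⇒ (x*x*x*x)   [B ::= x]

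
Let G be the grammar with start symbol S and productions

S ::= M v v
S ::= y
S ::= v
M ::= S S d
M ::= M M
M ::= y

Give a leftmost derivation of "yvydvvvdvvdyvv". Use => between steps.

S=>Mvv=>MMvv=>SSdMvv=>ySdMvv=>yMvvdMvv=>ySSdvvdMvv=>yMvvSdvvdMvv=>ySSdvvSdvvdMvv=>yvSdvvSdvvdMvv=>yvydvvSdvvdMvv=>yvydvvvdvvdMvv=>yvydvvvdvvdyvv

S => Mvv   [S ::= M v v]
Mvv => MMvv   [M ::= M M]
MMvv => SSdMvv   [M ::= S S d]
SSdMvv => ySdMvv   [S ::= y]
ySdMvv => yMvvdMvv   [S ::= M v v]
yMvvdMvv => ySSdvvdMvv   [M ::= S S d]
ySSdvvdMvv => yMvvSdvvdMvv   [S ::= M v v]
yMvvSdvvdMvv => ySSdvvSdvvdMvv   [M ::= S S d]
ySSdvvSdvvdMvv => yvSdvvSdvvdMvv   [S ::= v]
yvSdvvSdvvdMvv => yvydvvSdvvdMvv   [S ::= y]
yvydvvSdvvdMvv => yvydvvvdvvdMvv   [S ::= v]
yvydvvvdvvdMvv => yvydvvvdvvdyvv   [M ::= y]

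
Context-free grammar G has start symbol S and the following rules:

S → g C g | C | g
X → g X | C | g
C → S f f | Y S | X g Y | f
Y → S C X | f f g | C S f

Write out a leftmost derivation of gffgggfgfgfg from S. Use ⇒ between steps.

S ⇒ C ⇒ YS ⇒ CSfS ⇒ SffSfS ⇒ gffSfS ⇒ gffgCgfS ⇒ gffgXgYgfS ⇒ gffgggYgfS ⇒ gffgggCSfgfS ⇒ gffgggfSfgfS ⇒ gffgggfgfgfS ⇒ gffgggfgfgfg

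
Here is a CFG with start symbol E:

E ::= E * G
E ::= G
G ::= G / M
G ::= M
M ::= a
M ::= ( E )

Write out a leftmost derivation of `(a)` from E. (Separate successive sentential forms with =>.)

E => G   [E ::= G]
G => M   [G ::= M]
M => (E)   [M ::= ( E )]
(E) => (G)   [E ::= G]
(G) => (M)   [G ::= M]
(M) => (a)   [M ::= a]

E=>G=>M=>(E)=>(G)=>(M)=>(a)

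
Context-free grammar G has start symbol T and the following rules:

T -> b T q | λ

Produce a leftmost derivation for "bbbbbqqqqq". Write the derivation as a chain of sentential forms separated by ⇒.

T ⇒ bTq ⇒ bbTqq ⇒ bbbTqqq ⇒ bbbbTqqqq ⇒ bbbbbTqqqqq ⇒ bbbbbqqqqq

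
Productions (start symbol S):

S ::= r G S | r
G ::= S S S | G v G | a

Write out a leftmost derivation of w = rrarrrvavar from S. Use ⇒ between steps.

S ⇒ rGS ⇒ rGvGS ⇒ rGvGvGS ⇒ rSSSvGvGS ⇒ rrGSSSvGvGS ⇒ rraSSSvGvGS ⇒ rrarSSvGvGS ⇒ rrarrSvGvGS ⇒ rrarrrvGvGS ⇒ rrarrrvavGS ⇒ rrarrrvavaS ⇒ rrarrrvavar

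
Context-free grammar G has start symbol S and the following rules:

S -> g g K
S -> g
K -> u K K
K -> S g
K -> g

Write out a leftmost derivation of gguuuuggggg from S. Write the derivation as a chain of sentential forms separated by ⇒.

S ⇒ ggK ⇒ gguKK ⇒ gguuKKK ⇒ gguuuKKKK ⇒ gguuuuKKKKK ⇒ gguuuugKKKK ⇒ gguuuuggKKK ⇒ gguuuugggKK ⇒ gguuuuggggK ⇒ gguuuuggggg

S ⇒ ggK   [S -> g g K]
ggK ⇒ gguKK   [K -> u K K]
gguKK ⇒ gguuKKK   [K -> u K K]
gguuKKK ⇒ gguuuKKKK   [K -> u K K]
gguuuKKKK ⇒ gguuuuKKKKK   [K -> u K K]
gguuuuKKKKK ⇒ gguuuugKKKK   [K -> g]
gguuuugKKKK ⇒ gguuuuggKKK   [K -> g]
gguuuuggKKK ⇒ gguuuugggKK   [K -> g]
gguuuugggKK ⇒ gguuuuggggK   [K -> g]
gguuuuggggK ⇒ gguuuuggggg   [K -> g]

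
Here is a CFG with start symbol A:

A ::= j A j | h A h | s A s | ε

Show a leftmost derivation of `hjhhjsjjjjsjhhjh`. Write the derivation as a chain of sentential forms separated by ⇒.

A ⇒ hAh ⇒ hjAjh ⇒ hjhAhjh ⇒ hjhhAhhjh ⇒ hjhhjAjhhjh ⇒ hjhhjsAsjhhjh ⇒ hjhhjsjAjsjhhjh ⇒ hjhhjsjjAjjsjhhjh ⇒ hjhhjsjjjjsjhhjh

A ⇒ hAh   [A ::= h A h]
hAh ⇒ hjAjh   [A ::= j A j]
hjAjh ⇒ hjhAhjh   [A ::= h A h]
hjhAhjh ⇒ hjhhAhhjh   [A ::= h A h]
hjhhAhhjh ⇒ hjhhjAjhhjh   [A ::= j A j]
hjhhjAjhhjh ⇒ hjhhjsAsjhhjh   [A ::= s A s]
hjhhjsAsjhhjh ⇒ hjhhjsjAjsjhhjh   [A ::= j A j]
hjhhjsjAjsjhhjh ⇒ hjhhjsjjAjjsjhhjh   [A ::= j A j]
hjhhjsjjAjjsjhhjh ⇒ hjhhjsjjjjsjhhjh   [A ::= ε]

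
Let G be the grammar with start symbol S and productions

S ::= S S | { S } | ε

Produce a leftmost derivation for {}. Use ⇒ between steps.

S ⇒ SS   [S ::= S S]
SS ⇒ SSS   [S ::= S S]
SSS ⇒ SSSS   [S ::= S S]
SSSS ⇒ SSSSS   [S ::= S S]
SSSSS ⇒ {S}SSSS   [S ::= { S }]
{S}SSSS ⇒ {}SSSS   [S ::= ε]
{}SSSS ⇒ {}SSS   [S ::= ε]
{}SSS ⇒ {}SS   [S ::= ε]
{}SS ⇒ {}S   [S ::= ε]
{}S ⇒ {}   [S ::= ε]

S ⇒ SS ⇒ SSS ⇒ SSSS ⇒ SSSSS ⇒ {S}SSSS ⇒ {}SSSS ⇒ {}SSS ⇒ {}SS ⇒ {}S ⇒ {}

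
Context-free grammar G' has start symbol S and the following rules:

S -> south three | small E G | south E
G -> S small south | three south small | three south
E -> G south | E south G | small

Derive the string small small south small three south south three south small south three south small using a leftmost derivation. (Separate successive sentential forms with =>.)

S => small E G => small E south G G => small small south G G => small small south S small south G => small small south small E G small south G => small small south small G south G small south G => small small south small three south south G small south G => small small south small three south south three south small south G => small small south small three south south three south small south three south small

S => small E G   [S -> small E G]
small E G => small E south G G   [E -> E south G]
small E south G G => small small south G G   [E -> small]
small small south G G => small small south S small south G   [G -> S small south]
small small south S small south G => small small south small E G small south G   [S -> small E G]
small small south small E G small south G => small small south small G south G small south G   [E -> G south]
small small south small G south G small south G => small small south small three south south G small south G   [G -> three south]
small small south small three south south G small south G => small small south small three south south three south small south G   [G -> three south]
small small south small three south south three south small south G => small small south small three south south three south small south three south small   [G -> three south small]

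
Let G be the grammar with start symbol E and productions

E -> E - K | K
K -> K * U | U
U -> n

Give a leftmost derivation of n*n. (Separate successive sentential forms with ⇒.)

E ⇒ K ⇒ K*U ⇒ U*U ⇒ n*U ⇒ n*n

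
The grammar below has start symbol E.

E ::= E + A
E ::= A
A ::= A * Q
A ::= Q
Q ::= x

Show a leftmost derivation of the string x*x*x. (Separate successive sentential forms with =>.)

E => A => A*Q => A*Q*Q => Q*Q*Q => x*Q*Q => x*x*Q => x*x*x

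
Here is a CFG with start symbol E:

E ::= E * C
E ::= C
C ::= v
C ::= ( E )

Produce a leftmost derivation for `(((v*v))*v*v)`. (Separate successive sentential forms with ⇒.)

E ⇒ C   [E ::= C]
C ⇒ (E)   [C ::= ( E )]
(E) ⇒ (E*C)   [E ::= E * C]
(E*C) ⇒ (E*C*C)   [E ::= E * C]
(E*C*C) ⇒ (C*C*C)   [E ::= C]
(C*C*C) ⇒ ((E)*C*C)   [C ::= ( E )]
((E)*C*C) ⇒ ((C)*C*C)   [E ::= C]
((C)*C*C) ⇒ (((E))*C*C)   [C ::= ( E )]
(((E))*C*C) ⇒ (((E*C))*C*C)   [E ::= E * C]
(((E*C))*C*C) ⇒ (((C*C))*C*C)   [E ::= C]
(((C*C))*C*C) ⇒ (((v*C))*C*C)   [C ::= v]
(((v*C))*C*C) ⇒ (((v*v))*C*C)   [C ::= v]
(((v*v))*C*C) ⇒ (((v*v))*v*C)   [C ::= v]
(((v*v))*v*C) ⇒ (((v*v))*v*v)   [C ::= v]

E ⇒ C ⇒ (E) ⇒ (E*C) ⇒ (E*C*C) ⇒ (C*C*C) ⇒ ((E)*C*C) ⇒ ((C)*C*C) ⇒ (((E))*C*C) ⇒ (((E*C))*C*C) ⇒ (((C*C))*C*C) ⇒ (((v*C))*C*C) ⇒ (((v*v))*C*C) ⇒ (((v*v))*v*C) ⇒ (((v*v))*v*v)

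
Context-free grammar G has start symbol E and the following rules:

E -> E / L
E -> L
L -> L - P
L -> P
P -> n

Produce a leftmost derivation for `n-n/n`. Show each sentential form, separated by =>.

E => E/L => L/L => L-P/L => P-P/L => n-P/L => n-n/L => n-n/P => n-n/n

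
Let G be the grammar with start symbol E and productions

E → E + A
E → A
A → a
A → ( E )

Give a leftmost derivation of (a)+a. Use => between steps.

E => E+A   [E → E + A]
E+A => A+A   [E → A]
A+A => (E)+A   [A → ( E )]
(E)+A => (A)+A   [E → A]
(A)+A => (a)+A   [A → a]
(a)+A => (a)+a   [A → a]

E=>E+A=>A+A=>(E)+A=>(A)+A=>(a)+A=>(a)+a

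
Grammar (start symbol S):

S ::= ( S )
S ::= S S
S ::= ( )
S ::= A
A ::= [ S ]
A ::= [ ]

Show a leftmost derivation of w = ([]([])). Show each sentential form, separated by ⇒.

S ⇒ (S)   [S ::= ( S )]
(S) ⇒ (SS)   [S ::= S S]
(SS) ⇒ (AS)   [S ::= A]
(AS) ⇒ ([]S)   [A ::= [ ]]
([]S) ⇒ ([](S))   [S ::= ( S )]
([](S)) ⇒ ([](A))   [S ::= A]
([](A)) ⇒ ([]([]))   [A ::= [ ]]

S⇒(S)⇒(SS)⇒(AS)⇒([]S)⇒([](S))⇒([](A))⇒([]([]))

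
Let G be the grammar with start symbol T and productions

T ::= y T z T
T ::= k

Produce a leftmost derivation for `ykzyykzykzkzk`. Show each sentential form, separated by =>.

T => yTzT => ykzT => ykzyTzT => ykzyyTzTzT => ykzyykzTzT => ykzyykzyTzTzT => ykzyykzykzTzT => ykzyykzykzkzT => ykzyykzykzkzk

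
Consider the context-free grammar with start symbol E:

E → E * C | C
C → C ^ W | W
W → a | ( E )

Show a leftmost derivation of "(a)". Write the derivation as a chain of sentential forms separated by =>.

E => C   [E → C]
C => W   [C → W]
W => (E)   [W → ( E )]
(E) => (C)   [E → C]
(C) => (W)   [C → W]
(W) => (a)   [W → a]

E => C => W => (E) => (C) => (W) => (a)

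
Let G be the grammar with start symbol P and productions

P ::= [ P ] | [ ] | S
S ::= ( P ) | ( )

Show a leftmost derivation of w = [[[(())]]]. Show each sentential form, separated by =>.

P => [P] => [[P]] => [[[P]]] => [[[S]]] => [[[(P)]]] => [[[(S)]]] => [[[(())]]]

P => [P]   [P ::= [ P ]]
[P] => [[P]]   [P ::= [ P ]]
[[P]] => [[[P]]]   [P ::= [ P ]]
[[[P]]] => [[[S]]]   [P ::= S]
[[[S]]] => [[[(P)]]]   [S ::= ( P )]
[[[(P)]]] => [[[(S)]]]   [P ::= S]
[[[(S)]]] => [[[(())]]]   [S ::= ( )]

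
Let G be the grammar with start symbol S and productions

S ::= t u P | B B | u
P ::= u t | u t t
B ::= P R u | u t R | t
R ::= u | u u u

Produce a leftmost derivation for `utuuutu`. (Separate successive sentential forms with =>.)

S => BB   [S ::= B B]
BB => PRuB   [B ::= P R u]
PRuB => utRuB   [P ::= u t]
utRuB => utuuB   [R ::= u]
utuuB => utuuutR   [B ::= u t R]
utuuutR => utuuutu   [R ::= u]

S => BB => PRuB => utRuB => utuuB => utuuutR => utuuutu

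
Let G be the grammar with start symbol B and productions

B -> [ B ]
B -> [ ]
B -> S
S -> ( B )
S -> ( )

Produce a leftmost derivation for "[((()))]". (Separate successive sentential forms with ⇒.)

B⇒[B]⇒[S]⇒[(B)]⇒[(S)]⇒[((B))]⇒[((S))]⇒[((()))]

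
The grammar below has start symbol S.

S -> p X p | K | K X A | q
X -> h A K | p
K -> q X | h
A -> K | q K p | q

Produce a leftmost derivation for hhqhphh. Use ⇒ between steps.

S⇒KXA⇒hXA⇒hhAKA⇒hhqKpKA⇒hhqhpKA⇒hhqhphA⇒hhqhphK⇒hhqhphh

S ⇒ KXA   [S -> K X A]
KXA ⇒ hXA   [K -> h]
hXA ⇒ hhAKA   [X -> h A K]
hhAKA ⇒ hhqKpKA   [A -> q K p]
hhqKpKA ⇒ hhqhpKA   [K -> h]
hhqhpKA ⇒ hhqhphA   [K -> h]
hhqhphA ⇒ hhqhphK   [A -> K]
hhqhphK ⇒ hhqhphh   [K -> h]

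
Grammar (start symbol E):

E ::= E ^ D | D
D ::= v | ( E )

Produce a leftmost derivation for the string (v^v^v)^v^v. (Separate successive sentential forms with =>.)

E => E^D => E^D^D => D^D^D => (E)^D^D => (E^D)^D^D => (E^D^D)^D^D => (D^D^D)^D^D => (v^D^D)^D^D => (v^v^D)^D^D => (v^v^v)^D^D => (v^v^v)^v^D => (v^v^v)^v^v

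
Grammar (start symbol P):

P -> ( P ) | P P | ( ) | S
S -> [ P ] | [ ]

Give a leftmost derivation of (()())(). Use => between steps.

P => PP   [P -> P P]
PP => (P)P   [P -> ( P )]
(P)P => (PP)P   [P -> P P]
(PP)P => (()P)P   [P -> ( )]
(()P)P => (()())P   [P -> ( )]
(()())P => (()())()   [P -> ( )]

P => PP => (P)P => (PP)P => (()P)P => (()())P => (()())()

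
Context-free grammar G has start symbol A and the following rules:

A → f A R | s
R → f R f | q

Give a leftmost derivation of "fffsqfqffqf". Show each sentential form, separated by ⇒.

A⇒fAR⇒ffARR⇒fffARRR⇒fffsRRR⇒fffsqRR⇒fffsqfRfR⇒fffsqfqfR⇒fffsqfqffRf⇒fffsqfqffqf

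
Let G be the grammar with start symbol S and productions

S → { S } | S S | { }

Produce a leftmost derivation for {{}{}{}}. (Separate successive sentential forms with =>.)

S=>{S}=>{SS}=>{SSS}=>{{}SS}=>{{}{}S}=>{{}{}{}}

S => {S}   [S → { S }]
{S} => {SS}   [S → S S]
{SS} => {SSS}   [S → S S]
{SSS} => {{}SS}   [S → { }]
{{}SS} => {{}{}S}   [S → { }]
{{}{}S} => {{}{}{}}   [S → { }]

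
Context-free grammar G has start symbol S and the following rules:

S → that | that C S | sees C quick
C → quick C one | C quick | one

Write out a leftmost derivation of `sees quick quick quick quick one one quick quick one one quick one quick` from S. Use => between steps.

S => sees C quick => sees quick C one quick => sees quick C quick one quick => sees quick quick C one quick one quick => sees quick quick quick C one one quick one quick => sees quick quick quick C quick one one quick one quick => sees quick quick quick C quick quick one one quick one quick => sees quick quick quick quick C one quick quick one one quick one quick => sees quick quick quick quick one one quick quick one one quick one quick

S => sees C quick   [S → sees C quick]
sees C quick => sees quick C one quick   [C → quick C one]
sees quick C one quick => sees quick C quick one quick   [C → C quick]
sees quick C quick one quick => sees quick quick C one quick one quick   [C → quick C one]
sees quick quick C one quick one quick => sees quick quick quick C one one quick one quick   [C → quick C one]
sees quick quick quick C one one quick one quick => sees quick quick quick C quick one one quick one quick   [C → C quick]
sees quick quick quick C quick one one quick one quick => sees quick quick quick C quick quick one one quick one quick   [C → C quick]
sees quick quick quick C quick quick one one quick one quick => sees quick quick quick quick C one quick quick one one quick one quick   [C → quick C one]
sees quick quick quick quick C one quick quick one one quick one quick => sees quick quick quick quick one one quick quick one one quick one quick   [C → one]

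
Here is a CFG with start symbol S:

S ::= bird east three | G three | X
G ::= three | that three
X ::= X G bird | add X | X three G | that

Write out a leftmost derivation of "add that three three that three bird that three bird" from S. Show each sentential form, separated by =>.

S => X => X G bird => X G bird G bird => add X G bird G bird => add X three G G bird G bird => add that three G G bird G bird => add that three three G bird G bird => add that three three that three bird G bird => add that three three that three bird that three bird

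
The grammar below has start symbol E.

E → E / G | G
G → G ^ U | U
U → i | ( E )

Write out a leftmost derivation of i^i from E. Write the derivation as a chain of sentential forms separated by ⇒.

E⇒G⇒G^U⇒U^U⇒i^U⇒i^i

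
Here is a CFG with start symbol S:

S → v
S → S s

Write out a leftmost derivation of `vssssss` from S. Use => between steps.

S => Ss => Sss => Ssss => Sssss => Ssssss => Sssssss => vssssss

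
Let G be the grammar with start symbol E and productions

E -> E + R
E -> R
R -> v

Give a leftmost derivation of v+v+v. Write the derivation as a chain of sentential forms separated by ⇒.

E ⇒ E+R   [E -> E + R]
E+R ⇒ E+R+R   [E -> E + R]
E+R+R ⇒ R+R+R   [E -> R]
R+R+R ⇒ v+R+R   [R -> v]
v+R+R ⇒ v+v+R   [R -> v]
v+v+R ⇒ v+v+v   [R -> v]

E ⇒ E+R ⇒ E+R+R ⇒ R+R+R ⇒ v+R+R ⇒ v+v+R ⇒ v+v+v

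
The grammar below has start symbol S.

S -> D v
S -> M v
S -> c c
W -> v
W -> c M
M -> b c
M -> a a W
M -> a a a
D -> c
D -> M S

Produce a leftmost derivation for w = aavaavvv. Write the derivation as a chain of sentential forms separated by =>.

S => Dv   [S -> D v]
Dv => MSv   [D -> M S]
MSv => aaWSv   [M -> a a W]
aaWSv => aavSv   [W -> v]
aavSv => aavMvv   [S -> M v]
aavMvv => aavaaWvv   [M -> a a W]
aavaaWvv => aavaavvv   [W -> v]

S=>Dv=>MSv=>aaWSv=>aavSv=>aavMvv=>aavaaWvv=>aavaavvv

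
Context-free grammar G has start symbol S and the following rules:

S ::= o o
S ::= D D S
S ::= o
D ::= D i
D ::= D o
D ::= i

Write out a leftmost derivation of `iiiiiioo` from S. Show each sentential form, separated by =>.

S => DDS   [S ::= D D S]
DDS => iDS   [D ::= i]
iDS => iDiS   [D ::= D i]
iDiS => iiiS   [D ::= i]
iiiS => iiiDDS   [S ::= D D S]
iiiDDS => iiiiDS   [D ::= i]
iiiiDS => iiiiDiS   [D ::= D i]
iiiiDiS => iiiiiiS   [D ::= i]
iiiiiiS => iiiiiioo   [S ::= o o]

S => DDS => iDS => iDiS => iiiS => iiiDDS => iiiiDS => iiiiDiS => iiiiiiS => iiiiiioo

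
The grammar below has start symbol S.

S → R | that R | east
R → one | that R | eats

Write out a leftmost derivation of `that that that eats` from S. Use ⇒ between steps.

S ⇒ that R   [S → that R]
that R ⇒ that that R   [R → that R]
that that R ⇒ that that that R   [R → that R]
that that that R ⇒ that that that eats   [R → eats]

S ⇒ that R ⇒ that that R ⇒ that that that R ⇒ that that that eats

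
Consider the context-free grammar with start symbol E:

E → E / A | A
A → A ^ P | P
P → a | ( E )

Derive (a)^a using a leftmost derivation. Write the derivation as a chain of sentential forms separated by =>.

E=>A=>A^P=>P^P=>(E)^P=>(A)^P=>(P)^P=>(a)^P=>(a)^a

E => A   [E → A]
A => A^P   [A → A ^ P]
A^P => P^P   [A → P]
P^P => (E)^P   [P → ( E )]
(E)^P => (A)^P   [E → A]
(A)^P => (P)^P   [A → P]
(P)^P => (a)^P   [P → a]
(a)^P => (a)^a   [P → a]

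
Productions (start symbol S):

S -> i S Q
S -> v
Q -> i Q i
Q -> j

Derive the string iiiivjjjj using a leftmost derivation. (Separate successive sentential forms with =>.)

S => iSQ   [S -> i S Q]
iSQ => iiSQQ   [S -> i S Q]
iiSQQ => iiiSQQQ   [S -> i S Q]
iiiSQQQ => iiiiSQQQQ   [S -> i S Q]
iiiiSQQQQ => iiiivQQQQ   [S -> v]
iiiivQQQQ => iiiivjQQQ   [Q -> j]
iiiivjQQQ => iiiivjjQQ   [Q -> j]
iiiivjjQQ => iiiivjjjQ   [Q -> j]
iiiivjjjQ => iiiivjjjj   [Q -> j]

S=>iSQ=>iiSQQ=>iiiSQQQ=>iiiiSQQQQ=>iiiivQQQQ=>iiiivjQQQ=>iiiivjjQQ=>iiiivjjjQ=>iiiivjjjj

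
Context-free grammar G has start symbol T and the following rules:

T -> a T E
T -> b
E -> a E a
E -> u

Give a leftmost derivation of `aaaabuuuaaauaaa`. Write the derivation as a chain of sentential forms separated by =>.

T => aTE   [T -> a T E]
aTE => aaTEE   [T -> a T E]
aaTEE => aaaTEEE   [T -> a T E]
aaaTEEE => aaaaTEEEE   [T -> a T E]
aaaaTEEEE => aaaabEEEE   [T -> b]
aaaabEEEE => aaaabuEEE   [E -> u]
aaaabuEEE => aaaabuuEE   [E -> u]
aaaabuuEE => aaaabuuuE   [E -> u]
aaaabuuuE => aaaabuuuaEa   [E -> a E a]
aaaabuuuaEa => aaaabuuuaaEaa   [E -> a E a]
aaaabuuuaaEaa => aaaabuuuaaaEaaa   [E -> a E a]
aaaabuuuaaaEaaa => aaaabuuuaaauaaa   [E -> u]

T => aTE => aaTEE => aaaTEEE => aaaaTEEEE => aaaabEEEE => aaaabuEEE => aaaabuuEE => aaaabuuuE => aaaabuuuaEa => aaaabuuuaaEaa => aaaabuuuaaaEaaa => aaaabuuuaaauaaa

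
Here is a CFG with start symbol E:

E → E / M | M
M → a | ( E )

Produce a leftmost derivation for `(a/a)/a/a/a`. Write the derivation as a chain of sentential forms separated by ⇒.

E ⇒ E/M ⇒ E/M/M ⇒ E/M/M/M ⇒ M/M/M/M ⇒ (E)/M/M/M ⇒ (E/M)/M/M/M ⇒ (M/M)/M/M/M ⇒ (a/M)/M/M/M ⇒ (a/a)/M/M/M ⇒ (a/a)/a/M/M ⇒ (a/a)/a/a/M ⇒ (a/a)/a/a/a

E ⇒ E/M   [E → E / M]
E/M ⇒ E/M/M   [E → E / M]
E/M/M ⇒ E/M/M/M   [E → E / M]
E/M/M/M ⇒ M/M/M/M   [E → M]
M/M/M/M ⇒ (E)/M/M/M   [M → ( E )]
(E)/M/M/M ⇒ (E/M)/M/M/M   [E → E / M]
(E/M)/M/M/M ⇒ (M/M)/M/M/M   [E → M]
(M/M)/M/M/M ⇒ (a/M)/M/M/M   [M → a]
(a/M)/M/M/M ⇒ (a/a)/M/M/M   [M → a]
(a/a)/M/M/M ⇒ (a/a)/a/M/M   [M → a]
(a/a)/a/M/M ⇒ (a/a)/a/a/M   [M → a]
(a/a)/a/a/M ⇒ (a/a)/a/a/a   [M → a]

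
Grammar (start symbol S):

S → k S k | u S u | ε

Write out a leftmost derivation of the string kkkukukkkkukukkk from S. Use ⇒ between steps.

S ⇒ kSk ⇒ kkSkk ⇒ kkkSkkk ⇒ kkkuSukkk ⇒ kkkukSkukkk ⇒ kkkukuSukukkk ⇒ kkkukukSkukukkk ⇒ kkkukukkSkkukukkk ⇒ kkkukukkkkukukkk

S ⇒ kSk   [S → k S k]
kSk ⇒ kkSkk   [S → k S k]
kkSkk ⇒ kkkSkkk   [S → k S k]
kkkSkkk ⇒ kkkuSukkk   [S → u S u]
kkkuSukkk ⇒ kkkukSkukkk   [S → k S k]
kkkukSkukkk ⇒ kkkukuSukukkk   [S → u S u]
kkkukuSukukkk ⇒ kkkukukSkukukkk   [S → k S k]
kkkukukSkukukkk ⇒ kkkukukkSkkukukkk   [S → k S k]
kkkukukkSkkukukkk ⇒ kkkukukkkkukukkk   [S → ε]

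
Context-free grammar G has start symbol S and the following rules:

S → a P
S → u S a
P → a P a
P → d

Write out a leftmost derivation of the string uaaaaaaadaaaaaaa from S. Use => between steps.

S=>uSa=>uaPa=>uaaPaa=>uaaaPaaa=>uaaaaPaaaa=>uaaaaaPaaaaa=>uaaaaaaPaaaaaa=>uaaaaaaaPaaaaaaa=>uaaaaaaadaaaaaaa

S => uSa   [S → u S a]
uSa => uaPa   [S → a P]
uaPa => uaaPaa   [P → a P a]
uaaPaa => uaaaPaaa   [P → a P a]
uaaaPaaa => uaaaaPaaaa   [P → a P a]
uaaaaPaaaa => uaaaaaPaaaaa   [P → a P a]
uaaaaaPaaaaa => uaaaaaaPaaaaaa   [P → a P a]
uaaaaaaPaaaaaa => uaaaaaaaPaaaaaaa   [P → a P a]
uaaaaaaaPaaaaaaa => uaaaaaaadaaaaaaa   [P → d]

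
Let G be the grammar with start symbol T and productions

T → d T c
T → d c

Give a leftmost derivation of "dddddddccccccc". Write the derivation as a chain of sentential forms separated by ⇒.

T ⇒ dTc   [T → d T c]
dTc ⇒ ddTcc   [T → d T c]
ddTcc ⇒ dddTccc   [T → d T c]
dddTccc ⇒ ddddTcccc   [T → d T c]
ddddTcccc ⇒ dddddTccccc   [T → d T c]
dddddTccccc ⇒ ddddddTcccccc   [T → d T c]
ddddddTcccccc ⇒ dddddddccccccc   [T → d c]

T⇒dTc⇒ddTcc⇒dddTccc⇒ddddTcccc⇒dddddTccccc⇒ddddddTcccccc⇒dddddddccccccc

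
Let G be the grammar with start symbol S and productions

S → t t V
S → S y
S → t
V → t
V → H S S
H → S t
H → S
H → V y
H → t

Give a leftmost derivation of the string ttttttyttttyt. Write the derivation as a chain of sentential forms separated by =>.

S => ttV   [S → t t V]
ttV => ttHSS   [V → H S S]
ttHSS => tttSS   [H → t]
tttSS => tttSyS   [S → S y]
tttSyS => tttttVyS   [S → t t V]
tttttVyS => tttttHSSyS   [V → H S S]
tttttHSSyS => tttttVySSyS   [H → V y]
tttttVySSyS => ttttttySSyS   [V → t]
ttttttySSyS => ttttttyttVSyS   [S → t t V]
ttttttyttVSyS => ttttttytttSyS   [V → t]
ttttttytttSyS => ttttttyttttyS   [S → t]
ttttttyttttyS => ttttttyttttyt   [S → t]

S => ttV => ttHSS => tttSS => tttSyS => tttttVyS => tttttHSSyS => tttttVySSyS => ttttttySSyS => ttttttyttVSyS => ttttttytttSyS => ttttttyttttyS => ttttttyttttyt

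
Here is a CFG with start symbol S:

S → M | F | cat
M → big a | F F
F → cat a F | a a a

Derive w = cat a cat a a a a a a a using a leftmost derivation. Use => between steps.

S => M => F F => cat a F F => cat a cat a F F => cat a cat a a a a F => cat a cat a a a a a a a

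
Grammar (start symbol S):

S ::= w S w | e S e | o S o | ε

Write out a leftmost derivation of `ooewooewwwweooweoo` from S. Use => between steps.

S => oSo   [S ::= o S o]
oSo => ooSoo   [S ::= o S o]
ooSoo => ooeSeoo   [S ::= e S e]
ooeSeoo => ooewSweoo   [S ::= w S w]
ooewSweoo => ooewoSoweoo   [S ::= o S o]
ooewoSoweoo => ooewooSooweoo   [S ::= o S o]
ooewooSooweoo => ooewooeSeooweoo   [S ::= e S e]
ooewooeSeooweoo => ooewooewSweooweoo   [S ::= w S w]
ooewooewSweooweoo => ooewooewwSwweooweoo   [S ::= w S w]
ooewooewwSwweooweoo => ooewooewwwweooweoo   [S ::= ε]

S=>oSo=>ooSoo=>ooeSeoo=>ooewSweoo=>ooewoSoweoo=>ooewooSooweoo=>ooewooeSeooweoo=>ooewooewSweooweoo=>ooewooewwSwweooweoo=>ooewooewwwweooweoo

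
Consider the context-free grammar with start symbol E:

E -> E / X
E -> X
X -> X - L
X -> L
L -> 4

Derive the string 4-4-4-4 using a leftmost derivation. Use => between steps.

E => X => X-L => X-L-L => X-L-L-L => L-L-L-L => 4-L-L-L => 4-4-L-L => 4-4-4-L => 4-4-4-4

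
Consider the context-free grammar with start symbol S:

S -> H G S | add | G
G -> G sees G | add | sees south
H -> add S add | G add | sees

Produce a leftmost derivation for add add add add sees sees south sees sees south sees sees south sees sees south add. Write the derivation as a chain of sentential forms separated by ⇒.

S ⇒ H G S ⇒ add S add G S ⇒ add add add G S ⇒ add add add add S ⇒ add add add add H G S ⇒ add add add add sees G S ⇒ add add add add sees G sees G S ⇒ add add add add sees G sees G sees G S ⇒ add add add add sees G sees G sees G sees G S ⇒ add add add add sees sees south sees G sees G sees G S ⇒ add add add add sees sees south sees sees south sees G sees G S ⇒ add add add add sees sees south sees sees south sees sees south sees G S ⇒ add add add add sees sees south sees sees south sees sees south sees sees south S ⇒ add add add add sees sees south sees sees south sees sees south sees sees south add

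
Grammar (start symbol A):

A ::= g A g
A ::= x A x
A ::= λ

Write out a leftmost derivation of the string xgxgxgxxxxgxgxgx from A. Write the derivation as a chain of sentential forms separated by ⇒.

A ⇒ xAx   [A ::= x A x]
xAx ⇒ xgAgx   [A ::= g A g]
xgAgx ⇒ xgxAxgx   [A ::= x A x]
xgxAxgx ⇒ xgxgAgxgx   [A ::= g A g]
xgxgAgxgx ⇒ xgxgxAxgxgx   [A ::= x A x]
xgxgxAxgxgx ⇒ xgxgxgAgxgxgx   [A ::= g A g]
xgxgxgAgxgxgx ⇒ xgxgxgxAxgxgxgx   [A ::= x A x]
xgxgxgxAxgxgxgx ⇒ xgxgxgxxAxxgxgxgx   [A ::= x A x]
xgxgxgxxAxxgxgxgx ⇒ xgxgxgxxxxgxgxgx   [A ::= λ]

A ⇒ xAx ⇒ xgAgx ⇒ xgxAxgx ⇒ xgxgAgxgx ⇒ xgxgxAxgxgx ⇒ xgxgxgAgxgxgx ⇒ xgxgxgxAxgxgxgx ⇒ xgxgxgxxAxxgxgxgx ⇒ xgxgxgxxxxgxgxgx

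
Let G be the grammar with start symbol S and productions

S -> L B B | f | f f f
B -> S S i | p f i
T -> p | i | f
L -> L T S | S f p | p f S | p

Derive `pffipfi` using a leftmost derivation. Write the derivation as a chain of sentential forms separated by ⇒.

S⇒LBB⇒pBB⇒pSSiB⇒pfSiB⇒pffiB⇒pffipfi

S ⇒ LBB   [S -> L B B]
LBB ⇒ pBB   [L -> p]
pBB ⇒ pSSiB   [B -> S S i]
pSSiB ⇒ pfSiB   [S -> f]
pfSiB ⇒ pffiB   [S -> f]
pffiB ⇒ pffipfi   [B -> p f i]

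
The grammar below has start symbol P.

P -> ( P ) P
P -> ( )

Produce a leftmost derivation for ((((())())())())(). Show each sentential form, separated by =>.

P => (P)P   [P -> ( P ) P]
(P)P => ((P)P)P   [P -> ( P ) P]
((P)P)P => (((P)P)P)P   [P -> ( P ) P]
(((P)P)P)P => ((((P)P)P)P)P   [P -> ( P ) P]
((((P)P)P)P)P => ((((())P)P)P)P   [P -> ( )]
((((())P)P)P)P => ((((())())P)P)P   [P -> ( )]
((((())())P)P)P => ((((())())())P)P   [P -> ( )]
((((())())())P)P => ((((())())())())P   [P -> ( )]
((((())())())())P => ((((())())())())()   [P -> ( )]

P=>(P)P=>((P)P)P=>(((P)P)P)P=>((((P)P)P)P)P=>((((())P)P)P)P=>((((())())P)P)P=>((((())())())P)P=>((((())())())())P=>((((())())())())()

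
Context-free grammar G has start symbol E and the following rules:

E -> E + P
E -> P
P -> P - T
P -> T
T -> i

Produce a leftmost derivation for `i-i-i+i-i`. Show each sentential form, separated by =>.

E=>E+P=>P+P=>P-T+P=>P-T-T+P=>T-T-T+P=>i-T-T+P=>i-i-T+P=>i-i-i+P=>i-i-i+P-T=>i-i-i+T-T=>i-i-i+i-T=>i-i-i+i-i

E => E+P   [E -> E + P]
E+P => P+P   [E -> P]
P+P => P-T+P   [P -> P - T]
P-T+P => P-T-T+P   [P -> P - T]
P-T-T+P => T-T-T+P   [P -> T]
T-T-T+P => i-T-T+P   [T -> i]
i-T-T+P => i-i-T+P   [T -> i]
i-i-T+P => i-i-i+P   [T -> i]
i-i-i+P => i-i-i+P-T   [P -> P - T]
i-i-i+P-T => i-i-i+T-T   [P -> T]
i-i-i+T-T => i-i-i+i-T   [T -> i]
i-i-i+i-T => i-i-i+i-i   [T -> i]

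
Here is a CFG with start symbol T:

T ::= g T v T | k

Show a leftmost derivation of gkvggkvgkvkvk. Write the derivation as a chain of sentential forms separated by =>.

T=>gTvT=>gkvT=>gkvgTvT=>gkvggTvTvT=>gkvggkvTvT=>gkvggkvgTvTvT=>gkvggkvgkvTvT=>gkvggkvgkvkvT=>gkvggkvgkvkvk

T => gTvT   [T ::= g T v T]
gTvT => gkvT   [T ::= k]
gkvT => gkvgTvT   [T ::= g T v T]
gkvgTvT => gkvggTvTvT   [T ::= g T v T]
gkvggTvTvT => gkvggkvTvT   [T ::= k]
gkvggkvTvT => gkvggkvgTvTvT   [T ::= g T v T]
gkvggkvgTvTvT => gkvggkvgkvTvT   [T ::= k]
gkvggkvgkvTvT => gkvggkvgkvkvT   [T ::= k]
gkvggkvgkvkvT => gkvggkvgkvkvk   [T ::= k]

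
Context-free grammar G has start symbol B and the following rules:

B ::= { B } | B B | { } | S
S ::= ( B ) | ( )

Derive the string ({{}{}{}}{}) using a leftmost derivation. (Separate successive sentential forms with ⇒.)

B ⇒ S ⇒ (B) ⇒ (BB) ⇒ ({B}B) ⇒ ({BB}B) ⇒ ({BBB}B) ⇒ ({{}BB}B) ⇒ ({{}{}B}B) ⇒ ({{}{}{}}B) ⇒ ({{}{}{}}{})

B ⇒ S   [B ::= S]
S ⇒ (B)   [S ::= ( B )]
(B) ⇒ (BB)   [B ::= B B]
(BB) ⇒ ({B}B)   [B ::= { B }]
({B}B) ⇒ ({BB}B)   [B ::= B B]
({BB}B) ⇒ ({BBB}B)   [B ::= B B]
({BBB}B) ⇒ ({{}BB}B)   [B ::= { }]
({{}BB}B) ⇒ ({{}{}B}B)   [B ::= { }]
({{}{}B}B) ⇒ ({{}{}{}}B)   [B ::= { }]
({{}{}{}}B) ⇒ ({{}{}{}}{})   [B ::= { }]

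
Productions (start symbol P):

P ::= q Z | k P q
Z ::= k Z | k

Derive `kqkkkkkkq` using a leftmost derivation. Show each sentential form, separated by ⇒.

P⇒kPq⇒kqZq⇒kqkZq⇒kqkkZq⇒kqkkkZq⇒kqkkkkZq⇒kqkkkkkZq⇒kqkkkkkkq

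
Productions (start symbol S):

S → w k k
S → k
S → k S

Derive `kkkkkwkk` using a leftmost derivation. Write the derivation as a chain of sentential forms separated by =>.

S => kS => kkS => kkkS => kkkkS => kkkkkS => kkkkkwkk

S => kS   [S → k S]
kS => kkS   [S → k S]
kkS => kkkS   [S → k S]
kkkS => kkkkS   [S → k S]
kkkkS => kkkkkS   [S → k S]
kkkkkS => kkkkkwkk   [S → w k k]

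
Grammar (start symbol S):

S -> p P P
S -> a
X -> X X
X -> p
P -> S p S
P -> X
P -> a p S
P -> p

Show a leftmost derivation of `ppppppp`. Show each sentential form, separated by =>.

S => pPP => pXP => pXXP => pXXXP => pXXXXP => pXXXXXP => ppXXXXP => pppXXXP => ppppXXP => pppppXP => ppppppP => ppppppp

S => pPP   [S -> p P P]
pPP => pXP   [P -> X]
pXP => pXXP   [X -> X X]
pXXP => pXXXP   [X -> X X]
pXXXP => pXXXXP   [X -> X X]
pXXXXP => pXXXXXP   [X -> X X]
pXXXXXP => ppXXXXP   [X -> p]
ppXXXXP => pppXXXP   [X -> p]
pppXXXP => ppppXXP   [X -> p]
ppppXXP => pppppXP   [X -> p]
pppppXP => ppppppP   [X -> p]
ppppppP => ppppppp   [P -> p]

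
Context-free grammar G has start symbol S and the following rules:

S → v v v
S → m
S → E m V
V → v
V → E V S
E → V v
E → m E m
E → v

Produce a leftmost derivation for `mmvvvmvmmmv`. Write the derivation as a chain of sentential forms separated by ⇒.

S⇒EmV⇒mEmmV⇒mmEmmmV⇒mmVvmmmV⇒mmEVSvmmmV⇒mmVvVSvmmmV⇒mmvvVSvmmmV⇒mmvvvSvmmmV⇒mmvvvmvmmmV⇒mmvvvmvmmmv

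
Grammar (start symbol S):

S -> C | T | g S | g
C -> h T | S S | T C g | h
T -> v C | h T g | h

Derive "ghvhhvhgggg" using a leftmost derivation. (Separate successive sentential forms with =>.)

S => gS   [S -> g S]
gS => gT   [S -> T]
gT => ghTg   [T -> h T g]
ghTg => ghvCg   [T -> v C]
ghvCg => ghvhTg   [C -> h T]
ghvhTg => ghvhhTgg   [T -> h T g]
ghvhhTgg => ghvhhvCgg   [T -> v C]
ghvhhvCgg => ghvhhvSSgg   [C -> S S]
ghvhhvSSgg => ghvhhvTSgg   [S -> T]
ghvhhvTSgg => ghvhhvhSgg   [T -> h]
ghvhhvhSgg => ghvhhvhgSgg   [S -> g S]
ghvhhvhgSgg => ghvhhvhgggg   [S -> g]

S => gS => gT => ghTg => ghvCg => ghvhTg => ghvhhTgg => ghvhhvCgg => ghvhhvSSgg => ghvhhvTSgg => ghvhhvhSgg => ghvhhvhgSgg => ghvhhvhgggg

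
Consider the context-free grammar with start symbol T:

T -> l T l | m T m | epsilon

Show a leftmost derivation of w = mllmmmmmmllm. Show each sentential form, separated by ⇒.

T ⇒ mTm ⇒ mlTlm ⇒ mllTllm ⇒ mllmTmllm ⇒ mllmmTmmllm ⇒ mllmmmTmmmllm ⇒ mllmmmmmmllm

T ⇒ mTm   [T -> m T m]
mTm ⇒ mlTlm   [T -> l T l]
mlTlm ⇒ mllTllm   [T -> l T l]
mllTllm ⇒ mllmTmllm   [T -> m T m]
mllmTmllm ⇒ mllmmTmmllm   [T -> m T m]
mllmmTmmllm ⇒ mllmmmTmmmllm   [T -> m T m]
mllmmmTmmmllm ⇒ mllmmmmmmllm   [T -> epsilon]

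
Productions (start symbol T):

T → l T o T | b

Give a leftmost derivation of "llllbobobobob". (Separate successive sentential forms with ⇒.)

T ⇒ lToT   [T → l T o T]
lToT ⇒ llToToT   [T → l T o T]
llToToT ⇒ lllToToToT   [T → l T o T]
lllToToToT ⇒ llllToToToToT   [T → l T o T]
llllToToToToT ⇒ llllboToToToT   [T → b]
llllboToToToT ⇒ llllboboToToT   [T → b]
llllboboToToT ⇒ llllboboboToT   [T → b]
llllboboboToT ⇒ llllboboboboT   [T → b]
llllboboboboT ⇒ llllbobobobob   [T → b]

T⇒lToT⇒llToToT⇒lllToToToT⇒llllToToToToT⇒llllboToToToT⇒llllboboToToT⇒llllboboboToT⇒llllboboboboT⇒llllbobobobob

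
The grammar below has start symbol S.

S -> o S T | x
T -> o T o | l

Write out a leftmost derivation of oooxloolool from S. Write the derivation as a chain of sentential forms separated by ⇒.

S ⇒ oST   [S -> o S T]
oST ⇒ ooSTT   [S -> o S T]
ooSTT ⇒ oooSTTT   [S -> o S T]
oooSTTT ⇒ oooxTTT   [S -> x]
oooxTTT ⇒ oooxlTT   [T -> l]
oooxlTT ⇒ oooxloToT   [T -> o T o]
oooxloToT ⇒ oooxlooTooT   [T -> o T o]
oooxlooTooT ⇒ oooxloolooT   [T -> l]
oooxloolooT ⇒ oooxloolool   [T -> l]

S⇒oST⇒ooSTT⇒oooSTTT⇒oooxTTT⇒oooxlTT⇒oooxloToT⇒oooxlooTooT⇒oooxloolooT⇒oooxloolool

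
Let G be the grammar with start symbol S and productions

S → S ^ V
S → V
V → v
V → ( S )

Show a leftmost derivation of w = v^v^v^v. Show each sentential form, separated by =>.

S => S^V   [S → S ^ V]
S^V => S^V^V   [S → S ^ V]
S^V^V => S^V^V^V   [S → S ^ V]
S^V^V^V => V^V^V^V   [S → V]
V^V^V^V => v^V^V^V   [V → v]
v^V^V^V => v^v^V^V   [V → v]
v^v^V^V => v^v^v^V   [V → v]
v^v^v^V => v^v^v^v   [V → v]

S => S^V => S^V^V => S^V^V^V => V^V^V^V => v^V^V^V => v^v^V^V => v^v^v^V => v^v^v^v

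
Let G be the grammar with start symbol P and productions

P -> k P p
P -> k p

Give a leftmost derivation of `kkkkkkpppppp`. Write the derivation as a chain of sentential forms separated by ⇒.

P ⇒ kPp   [P -> k P p]
kPp ⇒ kkPpp   [P -> k P p]
kkPpp ⇒ kkkPppp   [P -> k P p]
kkkPppp ⇒ kkkkPpppp   [P -> k P p]
kkkkPpppp ⇒ kkkkkPppppp   [P -> k P p]
kkkkkPppppp ⇒ kkkkkkpppppp   [P -> k p]

P ⇒ kPp ⇒ kkPpp ⇒ kkkPppp ⇒ kkkkPpppp ⇒ kkkkkPppppp ⇒ kkkkkkpppppp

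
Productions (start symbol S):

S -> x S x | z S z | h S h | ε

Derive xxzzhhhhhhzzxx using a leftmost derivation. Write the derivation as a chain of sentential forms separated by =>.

S => xSx   [S -> x S x]
xSx => xxSxx   [S -> x S x]
xxSxx => xxzSzxx   [S -> z S z]
xxzSzxx => xxzzSzzxx   [S -> z S z]
xxzzSzzxx => xxzzhShzzxx   [S -> h S h]
xxzzhShzzxx => xxzzhhShhzzxx   [S -> h S h]
xxzzhhShhzzxx => xxzzhhhShhhzzxx   [S -> h S h]
xxzzhhhShhhzzxx => xxzzhhhhhhzzxx   [S -> ε]

S => xSx => xxSxx => xxzSzxx => xxzzSzzxx => xxzzhShzzxx => xxzzhhShhzzxx => xxzzhhhShhhzzxx => xxzzhhhhhhzzxx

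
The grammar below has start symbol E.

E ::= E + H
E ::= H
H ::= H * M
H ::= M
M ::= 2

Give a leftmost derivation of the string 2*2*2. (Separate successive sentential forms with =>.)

E => H => H*M => H*M*M => M*M*M => 2*M*M => 2*2*M => 2*2*2

E => H   [E ::= H]
H => H*M   [H ::= H * M]
H*M => H*M*M   [H ::= H * M]
H*M*M => M*M*M   [H ::= M]
M*M*M => 2*M*M   [M ::= 2]
2*M*M => 2*2*M   [M ::= 2]
2*2*M => 2*2*2   [M ::= 2]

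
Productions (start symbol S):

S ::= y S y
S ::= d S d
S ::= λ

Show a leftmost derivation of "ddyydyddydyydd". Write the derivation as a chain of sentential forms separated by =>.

S => dSd   [S ::= d S d]
dSd => ddSdd   [S ::= d S d]
ddSdd => ddySydd   [S ::= y S y]
ddySydd => ddyySyydd   [S ::= y S y]
ddyySyydd => ddyydSdyydd   [S ::= d S d]
ddyydSdyydd => ddyydySydyydd   [S ::= y S y]
ddyydySydyydd => ddyydydSdydyydd   [S ::= d S d]
ddyydydSdydyydd => ddyydyddydyydd   [S ::= λ]

S=>dSd=>ddSdd=>ddySydd=>ddyySyydd=>ddyydSdyydd=>ddyydySydyydd=>ddyydydSdydyydd=>ddyydyddydyydd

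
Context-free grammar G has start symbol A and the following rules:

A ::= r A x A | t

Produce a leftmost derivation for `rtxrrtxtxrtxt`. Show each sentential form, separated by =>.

A => rAxA => rtxA => rtxrAxA => rtxrrAxAxA => rtxrrtxAxA => rtxrrtxtxA => rtxrrtxtxrAxA => rtxrrtxtxrtxA => rtxrrtxtxrtxt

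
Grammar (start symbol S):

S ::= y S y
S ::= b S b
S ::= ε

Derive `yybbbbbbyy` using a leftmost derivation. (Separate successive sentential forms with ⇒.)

S ⇒ ySy ⇒ yySyy ⇒ yybSbyy ⇒ yybbSbbyy ⇒ yybbbSbbbyy ⇒ yybbbbbbyy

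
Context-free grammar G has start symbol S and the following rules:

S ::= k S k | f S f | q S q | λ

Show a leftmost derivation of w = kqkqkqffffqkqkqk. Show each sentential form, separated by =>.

S => kSk => kqSqk => kqkSkqk => kqkqSqkqk => kqkqkSkqkqk => kqkqkqSqkqkqk => kqkqkqfSfqkqkqk => kqkqkqffSffqkqkqk => kqkqkqffffqkqkqk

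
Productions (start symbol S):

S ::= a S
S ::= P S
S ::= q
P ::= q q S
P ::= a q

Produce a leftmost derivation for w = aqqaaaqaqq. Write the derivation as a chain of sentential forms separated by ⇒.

S ⇒ aS   [S ::= a S]
aS ⇒ aPS   [S ::= P S]
aPS ⇒ aqqSS   [P ::= q q S]
aqqSS ⇒ aqqaSS   [S ::= a S]
aqqaSS ⇒ aqqaaSS   [S ::= a S]
aqqaaSS ⇒ aqqaaPSS   [S ::= P S]
aqqaaPSS ⇒ aqqaaaqSS   [P ::= a q]
aqqaaaqSS ⇒ aqqaaaqaSS   [S ::= a S]
aqqaaaqaSS ⇒ aqqaaaqaqS   [S ::= q]
aqqaaaqaqS ⇒ aqqaaaqaqq   [S ::= q]

S ⇒ aS ⇒ aPS ⇒ aqqSS ⇒ aqqaSS ⇒ aqqaaSS ⇒ aqqaaPSS ⇒ aqqaaaqSS ⇒ aqqaaaqaSS ⇒ aqqaaaqaqS ⇒ aqqaaaqaqq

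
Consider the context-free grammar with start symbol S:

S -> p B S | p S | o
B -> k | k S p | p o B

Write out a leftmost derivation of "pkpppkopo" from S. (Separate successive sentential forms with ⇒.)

S ⇒ pBS   [S -> p B S]
pBS ⇒ pkSpS   [B -> k S p]
pkSpS ⇒ pkpSpS   [S -> p S]
pkpSpS ⇒ pkppSpS   [S -> p S]
pkppSpS ⇒ pkpppBSpS   [S -> p B S]
pkpppBSpS ⇒ pkpppkSpS   [B -> k]
pkpppkSpS ⇒ pkpppkopS   [S -> o]
pkpppkopS ⇒ pkpppkopo   [S -> o]

S⇒pBS⇒pkSpS⇒pkpSpS⇒pkppSpS⇒pkpppBSpS⇒pkpppkSpS⇒pkpppkopS⇒pkpppkopo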